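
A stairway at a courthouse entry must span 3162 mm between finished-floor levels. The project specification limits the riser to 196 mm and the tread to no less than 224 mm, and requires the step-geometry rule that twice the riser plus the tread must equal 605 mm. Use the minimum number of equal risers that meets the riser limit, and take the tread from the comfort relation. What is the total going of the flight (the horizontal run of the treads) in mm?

3162 / 196 = 16.13, so 17 risers are needed.
Riser R = 3162 / 17 = 186 mm, within the 196 mm limit.
From 2R + T = 605: T = 605 − 372 = 233 mm.
Going = (17 − 1) × 233 = 3728 mm.

3728 mm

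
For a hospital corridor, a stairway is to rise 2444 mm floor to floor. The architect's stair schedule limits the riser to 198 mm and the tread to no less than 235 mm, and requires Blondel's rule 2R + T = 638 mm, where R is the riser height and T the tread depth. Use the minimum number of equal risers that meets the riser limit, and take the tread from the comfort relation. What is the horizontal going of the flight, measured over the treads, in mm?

At most 198 each: 2444/198 = 12.34, giving 13 risers.
Each riser is 2444/13 = 188 mm (≤ 198 mm).
Tread T = 638 − 2 × 188 = 262 mm (≥ 235 mm).
Going = (13 − 1) × 262 = 3144 mm.

3144 mm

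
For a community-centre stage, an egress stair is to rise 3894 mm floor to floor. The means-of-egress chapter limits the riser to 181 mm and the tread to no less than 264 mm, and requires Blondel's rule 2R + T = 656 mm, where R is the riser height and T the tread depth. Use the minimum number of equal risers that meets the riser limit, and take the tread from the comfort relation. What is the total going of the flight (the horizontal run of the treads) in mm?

⌈3894/181⌉ = 22 risers.
R = 3894 ÷ 22 = 177 mm.
Tread T = 656 − 2 × 177 = 302 mm (≥ 264 mm).
Going = (22 − 1) × 302 = 6342 mm.

6342 mm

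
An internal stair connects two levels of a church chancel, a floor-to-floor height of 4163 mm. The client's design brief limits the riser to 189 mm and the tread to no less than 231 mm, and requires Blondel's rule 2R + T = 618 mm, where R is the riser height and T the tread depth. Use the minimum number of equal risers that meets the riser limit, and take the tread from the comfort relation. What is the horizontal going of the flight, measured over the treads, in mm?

5632 mm

4163 / 189 = 22.03, so 23 risers are needed.
Each riser is 4163/23 = 181 mm (≤ 189 mm).
From 2R + T = 618: T = 618 − 362 = 256 mm.
Going = (23 − 1) × 256 = 5632 mm.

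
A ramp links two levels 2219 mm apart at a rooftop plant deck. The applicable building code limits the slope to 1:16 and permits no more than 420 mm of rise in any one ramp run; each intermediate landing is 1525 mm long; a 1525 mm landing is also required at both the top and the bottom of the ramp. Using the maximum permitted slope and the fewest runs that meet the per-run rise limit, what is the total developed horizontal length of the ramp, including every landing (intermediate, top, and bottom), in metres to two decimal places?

46.18 m

⌈2219/420⌉ = 6 ramp runs. That means 5 intermediate landings.
Horizontal run for 2219 mm of rise at 1:16 is 2219 × 16 = 35504 mm.
5 intermediate landings contribute 5 × 1525 = 7625 mm.
Top and bottom landings: 2 × 1525 = 3050 mm.
Total = 35504 + 7625 + 3050 = 46179 mm.
= 46.18 m.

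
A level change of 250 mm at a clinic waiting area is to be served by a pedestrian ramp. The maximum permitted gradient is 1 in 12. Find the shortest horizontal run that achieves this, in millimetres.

3000 mm

At 1:12 the run is 12 × 250 = 3000 mm.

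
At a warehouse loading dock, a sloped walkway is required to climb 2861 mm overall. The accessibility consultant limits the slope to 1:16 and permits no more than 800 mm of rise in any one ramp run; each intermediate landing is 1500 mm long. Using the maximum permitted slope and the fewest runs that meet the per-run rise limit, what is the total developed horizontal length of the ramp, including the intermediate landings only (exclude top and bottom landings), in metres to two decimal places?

⌈2861/800⌉ = 4 ramp runs. That means 3 intermediate landings.
Horizontal run for 2861 mm of rise at 1:16 is 2861 × 16 = 45776 mm.
3 intermediate landings contribute 3 × 1500 = 4500 mm.
Developed length = 45776 + 4500 = 50276 mm.
= 50.28 m.

50.28 m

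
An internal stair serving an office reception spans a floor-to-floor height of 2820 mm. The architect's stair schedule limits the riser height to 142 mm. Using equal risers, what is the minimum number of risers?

2820 / 142 = 19.86, so 20 risers are needed.

20 risers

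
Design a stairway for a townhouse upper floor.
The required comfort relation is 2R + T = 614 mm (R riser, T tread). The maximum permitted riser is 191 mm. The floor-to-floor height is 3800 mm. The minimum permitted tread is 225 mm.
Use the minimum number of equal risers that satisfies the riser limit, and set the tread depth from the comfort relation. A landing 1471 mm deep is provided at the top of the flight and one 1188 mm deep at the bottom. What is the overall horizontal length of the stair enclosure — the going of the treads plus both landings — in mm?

7105 mm

At most 191 each: 3800/191 = 19.90, giving 20 risers.
R = 3800 ÷ 20 = 190 mm.
From 2R + T = 614: T = 614 − 380 = 234 mm.
Going = (20 − 1) × 234 = 4446 mm.
Add landings: 4446 + 1471 + 1188 = 7105 mm.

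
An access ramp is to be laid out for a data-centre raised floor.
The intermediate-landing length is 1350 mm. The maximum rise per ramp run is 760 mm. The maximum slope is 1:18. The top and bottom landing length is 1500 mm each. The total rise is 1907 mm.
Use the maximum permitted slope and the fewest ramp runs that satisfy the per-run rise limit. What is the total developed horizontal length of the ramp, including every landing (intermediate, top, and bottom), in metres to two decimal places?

⌈1907/760⌉ = 3 ramp runs. That means 2 intermediate landings.
Horizontal run for 1907 mm of rise at 1:18 is 1907 × 18 = 34326 mm.
2 intermediate landings contribute 2 × 1350 = 2700 mm.
Top and bottom landings: 2 × 1500 = 3000 mm.
Total = 34326 + 2700 + 3000 = 40026 mm.
= 40.03 m.

40.03 m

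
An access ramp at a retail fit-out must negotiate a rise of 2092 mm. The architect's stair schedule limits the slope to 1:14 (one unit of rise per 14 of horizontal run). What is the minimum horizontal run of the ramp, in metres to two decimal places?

29.29 m

At 1:14 the run is 14 × 2092 = 29288 mm.
29288 mm = 29.29 m.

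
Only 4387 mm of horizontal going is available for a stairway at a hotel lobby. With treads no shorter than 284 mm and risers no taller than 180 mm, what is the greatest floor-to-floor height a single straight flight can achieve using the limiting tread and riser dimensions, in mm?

2880 mm

4387 / 284 = 15.45, so 15 treads fit.
Risers = treads + 1 = 16.
Maximum height = 16 × 180 = 2880 mm.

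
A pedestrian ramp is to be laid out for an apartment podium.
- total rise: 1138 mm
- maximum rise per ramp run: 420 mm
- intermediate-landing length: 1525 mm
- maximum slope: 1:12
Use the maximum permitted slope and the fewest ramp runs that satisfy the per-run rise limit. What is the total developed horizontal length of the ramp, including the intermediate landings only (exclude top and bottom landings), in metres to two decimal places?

⌈1138/420⌉ = 3 ramp runs. That means 2 intermediate landings.
Ramp run (horizontal) at 1:12: 1138 × 12 = 13656 mm.
2 intermediate landings contribute 2 × 1525 = 3050 mm.
Total developed length = 13656 + 3050 = 16706 mm.
= 16.71 m.

16.71 m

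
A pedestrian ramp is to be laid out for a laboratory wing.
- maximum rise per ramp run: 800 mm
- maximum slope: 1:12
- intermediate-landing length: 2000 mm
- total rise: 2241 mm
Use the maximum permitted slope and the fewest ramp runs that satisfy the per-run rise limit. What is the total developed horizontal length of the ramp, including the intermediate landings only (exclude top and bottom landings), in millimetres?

2241 / 800 = 2.801 → round up to 3 ramp runs. That means 2 intermediate landings.
Horizontal run for 2241 mm of rise at 1:12 is 2241 × 12 = 26892 mm.
Intermediate landings: 2 × 2000 = 4000 mm.
Developed length = 26892 + 4000 = 30892 mm.

30892 mm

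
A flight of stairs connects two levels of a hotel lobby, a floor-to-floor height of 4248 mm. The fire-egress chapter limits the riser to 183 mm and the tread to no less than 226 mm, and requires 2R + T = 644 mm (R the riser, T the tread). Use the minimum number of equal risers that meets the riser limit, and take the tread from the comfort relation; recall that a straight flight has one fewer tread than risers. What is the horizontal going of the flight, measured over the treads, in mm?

6670 mm

4248 / 183 = 23.213 → round up to 24 risers.
Riser R = 4248 / 24 = 177 mm, within the 183 mm limit.
T = 644 − 2·177 = 290 mm, which satisfies the 226 mm minimum.
Going = (24 − 1) × 290 = 6670 mm.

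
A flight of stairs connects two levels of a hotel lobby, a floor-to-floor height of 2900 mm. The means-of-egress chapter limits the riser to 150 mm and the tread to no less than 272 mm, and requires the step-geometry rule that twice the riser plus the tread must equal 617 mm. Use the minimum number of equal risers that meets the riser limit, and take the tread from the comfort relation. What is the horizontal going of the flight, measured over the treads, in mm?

2900 / 150 = 19.33, so 20 risers are needed.
Each riser is 2900/20 = 145 mm (≤ 150 mm).
Tread T = 617 − 2 × 145 = 327 mm (≥ 272 mm).
20 risers give 19 treads; going = 19 × 327 = 6213 mm.

6213 mm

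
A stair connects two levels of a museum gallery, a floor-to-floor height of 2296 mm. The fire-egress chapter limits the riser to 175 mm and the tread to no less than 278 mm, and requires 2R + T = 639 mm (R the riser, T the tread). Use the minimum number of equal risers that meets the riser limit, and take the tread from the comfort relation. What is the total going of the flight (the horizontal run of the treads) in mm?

4043 mm

At most 175 each: 2296/175 = 13.12, giving 14 risers.
Riser R = 2296 / 14 = 164 mm, within the 175 mm limit.
From 2R + T = 639: T = 639 − 328 = 311 mm.
Going = (14 − 1) × 311 = 4043 mm.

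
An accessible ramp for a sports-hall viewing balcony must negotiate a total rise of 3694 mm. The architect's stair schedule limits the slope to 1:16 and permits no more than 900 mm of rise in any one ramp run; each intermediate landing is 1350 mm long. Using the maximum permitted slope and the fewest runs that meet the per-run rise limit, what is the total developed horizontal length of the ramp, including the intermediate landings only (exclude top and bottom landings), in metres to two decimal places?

64.50 m

3694 / 900 = 4.10, so 5 ramp runs are needed. That means 4 intermediate landings.
Horizontal run for 3694 mm of rise at 1:16 is 3694 × 16 = 59104 mm.
4 intermediate landings contribute 4 × 1350 = 5400 mm.
Total developed length = 59104 + 5400 = 64504 mm.
= 64.50 m.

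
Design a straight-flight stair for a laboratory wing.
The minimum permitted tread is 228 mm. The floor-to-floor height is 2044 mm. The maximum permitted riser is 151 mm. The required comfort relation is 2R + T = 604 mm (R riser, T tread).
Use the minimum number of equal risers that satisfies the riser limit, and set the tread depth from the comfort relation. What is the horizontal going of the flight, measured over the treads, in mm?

⌈2044/151⌉ = 14 risers.
Riser R = 2044 / 14 = 146 mm, within the 151 mm limit.
From 2R + T = 604: T = 604 − 292 = 312 mm.
14 risers give 13 treads; going = 13 × 312 = 4056 mm.

4056 mm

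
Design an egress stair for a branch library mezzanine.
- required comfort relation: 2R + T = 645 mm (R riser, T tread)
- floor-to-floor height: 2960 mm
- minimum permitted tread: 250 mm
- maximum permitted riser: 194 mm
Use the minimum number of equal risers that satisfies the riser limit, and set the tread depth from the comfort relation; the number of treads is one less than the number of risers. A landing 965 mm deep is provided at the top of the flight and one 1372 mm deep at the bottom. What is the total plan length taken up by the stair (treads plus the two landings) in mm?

6462 mm

⌈2960/194⌉ = 16 risers.
R = 2960 ÷ 16 = 185 mm.
T = 645 − 2·185 = 275 mm, which satisfies the 250 mm minimum.
Going = (16 − 1) × 275 = 4125 mm.
Add landings: 4125 + 965 + 1372 = 6462 mm.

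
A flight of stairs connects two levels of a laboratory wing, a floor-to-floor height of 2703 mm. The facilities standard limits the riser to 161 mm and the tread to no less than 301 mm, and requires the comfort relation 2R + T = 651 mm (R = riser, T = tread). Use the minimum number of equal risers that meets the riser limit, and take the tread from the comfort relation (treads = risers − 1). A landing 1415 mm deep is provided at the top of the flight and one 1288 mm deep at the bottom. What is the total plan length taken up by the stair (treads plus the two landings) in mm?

2703 / 161 = 16.789 → round up to 17 risers.
R = 2703 ÷ 17 = 159 mm.
Tread T = 651 − 2 × 159 = 333 mm (≥ 301 mm).
17 risers give 16 treads; going = 16 × 333 = 5328 mm.
Add landings: 5328 + 1415 + 1288 = 8031 mm.

8031 mm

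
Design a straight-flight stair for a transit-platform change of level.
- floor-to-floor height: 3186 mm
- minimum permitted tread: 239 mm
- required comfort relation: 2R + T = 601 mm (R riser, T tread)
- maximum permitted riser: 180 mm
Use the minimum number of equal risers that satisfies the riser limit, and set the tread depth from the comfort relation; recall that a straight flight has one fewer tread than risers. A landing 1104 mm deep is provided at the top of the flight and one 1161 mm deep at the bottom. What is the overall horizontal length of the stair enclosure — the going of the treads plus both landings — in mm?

6464 mm

3186 / 180 = 17.700 → round up to 18 risers.
Riser R = 3186 / 18 = 177 mm, within the 180 mm limit.
Tread T = 601 − 2 × 177 = 247 mm (≥ 239 mm).
18 risers give 17 treads; going = 17 × 247 = 4199 mm.
Enclosure = 4199 + 1104 + 1161 = 6464 mm.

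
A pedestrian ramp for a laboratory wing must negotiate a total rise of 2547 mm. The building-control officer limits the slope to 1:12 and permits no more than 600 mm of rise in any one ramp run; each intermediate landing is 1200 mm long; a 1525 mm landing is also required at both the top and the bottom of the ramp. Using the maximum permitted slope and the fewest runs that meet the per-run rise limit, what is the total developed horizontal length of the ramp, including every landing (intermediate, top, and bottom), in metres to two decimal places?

⌈2547/600⌉ = 5 ramp runs. That means 4 intermediate landings.
Horizontal run for 2547 mm of rise at 1:12 is 2547 × 12 = 30564 mm.
4 intermediate landings contribute 4 × 1200 = 4800 mm.
Top and bottom landings: 2 × 1525 = 3050 mm.
Total = 30564 + 4800 + 3050 = 38414 mm.
= 38.41 m.

38.41 m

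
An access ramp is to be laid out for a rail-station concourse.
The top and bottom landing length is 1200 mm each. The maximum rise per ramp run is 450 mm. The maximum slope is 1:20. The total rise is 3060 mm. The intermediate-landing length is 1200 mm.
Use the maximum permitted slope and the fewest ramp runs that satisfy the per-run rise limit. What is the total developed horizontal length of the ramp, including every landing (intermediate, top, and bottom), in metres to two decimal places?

3060 / 450 = 6.800 → round up to 7 ramp runs. That means 6 intermediate landings.
Ramp run (horizontal) at 1:20: 3060 × 20 = 61200 mm.
6 intermediate landings contribute 6 × 1200 = 7200 mm.
Top and bottom landings: 2 × 1200 = 2400 mm.
Total = 61200 + 7200 + 2400 = 70800 mm.
= 70.80 m.

70.80 m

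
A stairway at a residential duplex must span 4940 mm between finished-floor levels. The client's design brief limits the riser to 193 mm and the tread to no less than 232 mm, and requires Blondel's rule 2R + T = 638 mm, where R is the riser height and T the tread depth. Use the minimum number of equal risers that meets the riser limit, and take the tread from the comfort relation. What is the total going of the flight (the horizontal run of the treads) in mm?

At most 193 each: 4940/193 = 25.60, giving 26 risers.
R = 4940 ÷ 26 = 190 mm.
From 2R + T = 638: T = 638 − 380 = 258 mm.
Treads = 26 − 1 = 25; going = 25 × 258 = 6450 mm.

6450 mm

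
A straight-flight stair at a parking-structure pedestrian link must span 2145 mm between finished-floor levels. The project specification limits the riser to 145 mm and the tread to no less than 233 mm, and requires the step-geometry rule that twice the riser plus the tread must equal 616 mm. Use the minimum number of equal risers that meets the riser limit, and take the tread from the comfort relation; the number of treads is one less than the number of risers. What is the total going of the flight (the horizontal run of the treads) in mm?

⌈2145/145⌉ = 15 risers.
Each riser is 2145/15 = 143 mm (≤ 145 mm).
T = 616 − 2·143 = 330 mm, which satisfies the 233 mm minimum.
Treads = 15 − 1 = 14; going = 14 × 330 = 4620 mm.

4620 mm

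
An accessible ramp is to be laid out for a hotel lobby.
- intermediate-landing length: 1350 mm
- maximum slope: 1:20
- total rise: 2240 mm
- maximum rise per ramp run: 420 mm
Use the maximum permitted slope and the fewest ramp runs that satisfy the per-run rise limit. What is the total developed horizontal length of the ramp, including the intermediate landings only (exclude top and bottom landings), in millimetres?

51550 mm

At most 420 each: 2240/420 = 5.33, giving 6 ramp runs. That means 5 intermediate landings.
Ramp run (horizontal) at 1:20: 2240 × 20 = 44800 mm.
5 intermediate landings contribute 5 × 1350 = 6750 mm.
Total developed length = 44800 + 6750 = 51550 mm.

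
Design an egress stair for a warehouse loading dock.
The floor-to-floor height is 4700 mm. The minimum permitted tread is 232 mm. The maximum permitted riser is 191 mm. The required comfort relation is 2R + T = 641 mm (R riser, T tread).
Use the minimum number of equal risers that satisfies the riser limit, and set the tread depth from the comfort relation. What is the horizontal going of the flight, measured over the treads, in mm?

4700 / 191 = 24.607 → round up to 25 risers.
Riser R = 4700 / 25 = 188 mm, within the 191 mm limit.
T = 641 − 2·188 = 265 mm, which satisfies the 232 mm minimum.
Treads = 25 − 1 = 24; going = 24 × 265 = 6360 mm.

6360 mm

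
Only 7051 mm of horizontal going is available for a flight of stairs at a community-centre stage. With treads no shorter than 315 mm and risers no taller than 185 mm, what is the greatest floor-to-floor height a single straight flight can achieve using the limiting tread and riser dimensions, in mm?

4255 mm

Treads that fit: ⌊7051 / 315⌋ = 22.
Risers = treads + 1 = 23.
Maximum height = 23 × 185 = 4255 mm.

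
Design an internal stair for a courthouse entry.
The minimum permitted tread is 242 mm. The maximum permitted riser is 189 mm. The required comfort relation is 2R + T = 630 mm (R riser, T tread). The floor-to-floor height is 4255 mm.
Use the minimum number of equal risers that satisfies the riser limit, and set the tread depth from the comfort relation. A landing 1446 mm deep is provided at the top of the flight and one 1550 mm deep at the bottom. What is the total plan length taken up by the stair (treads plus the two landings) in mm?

8716 mm

4255 / 189 = 22.513 → round up to 23 risers.
R = 4255 ÷ 23 = 185 mm.
Tread T = 630 − 2 × 185 = 260 mm (≥ 242 mm).
23 risers give 22 treads; going = 22 × 260 = 5720 mm.
Add landings: 5720 + 1446 + 1550 = 8716 mm.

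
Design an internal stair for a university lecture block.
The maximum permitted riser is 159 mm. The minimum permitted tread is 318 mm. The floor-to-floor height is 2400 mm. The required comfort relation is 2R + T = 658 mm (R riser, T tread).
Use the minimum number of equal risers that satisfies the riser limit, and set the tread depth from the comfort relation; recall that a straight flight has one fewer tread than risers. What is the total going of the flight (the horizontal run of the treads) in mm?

5370 mm

⌈2400/159⌉ = 16 risers.
Each riser is 2400/16 = 150 mm (≤ 159 mm).
T = 658 − 2·150 = 358 mm, which satisfies the 318 mm minimum.
16 risers give 15 treads; going = 15 × 358 = 5370 mm.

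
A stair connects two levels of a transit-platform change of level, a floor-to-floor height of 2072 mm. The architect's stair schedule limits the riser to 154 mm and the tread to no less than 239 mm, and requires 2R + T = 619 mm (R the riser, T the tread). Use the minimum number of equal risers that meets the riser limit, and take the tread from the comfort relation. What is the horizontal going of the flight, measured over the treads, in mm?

4199 mm

2072 / 154 = 13.455 → round up to 14 risers.
Riser R = 2072 / 14 = 148 mm, within the 154 mm limit.
Tread T = 619 − 2 × 148 = 323 mm (≥ 239 mm).
14 risers give 13 treads; going = 13 × 323 = 4199 mm.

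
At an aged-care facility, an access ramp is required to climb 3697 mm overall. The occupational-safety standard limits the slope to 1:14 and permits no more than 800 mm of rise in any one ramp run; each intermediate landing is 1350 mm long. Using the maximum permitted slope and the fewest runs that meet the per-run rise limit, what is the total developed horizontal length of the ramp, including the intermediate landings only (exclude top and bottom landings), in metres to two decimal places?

57.16 m

3697 / 800 = 4.62, so 5 ramp runs are needed. That means 4 intermediate landings.
Horizontal run for 3697 mm of rise at 1:14 is 3697 × 14 = 51758 mm.
4 intermediate landings contribute 4 × 1350 = 5400 mm.
Total developed length = 51758 + 5400 = 57158 mm.
= 57.16 m.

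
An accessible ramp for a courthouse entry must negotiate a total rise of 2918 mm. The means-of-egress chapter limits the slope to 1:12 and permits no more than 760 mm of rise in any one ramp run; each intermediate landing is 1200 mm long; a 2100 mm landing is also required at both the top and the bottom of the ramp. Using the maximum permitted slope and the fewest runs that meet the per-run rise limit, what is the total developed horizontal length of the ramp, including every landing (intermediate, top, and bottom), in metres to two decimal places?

2918 / 760 = 3.84, so 4 ramp runs are needed. That means 3 intermediate landings.
Horizontal run for 2918 mm of rise at 1:12 is 2918 × 12 = 35016 mm.
Intermediate landings: 3 × 1200 = 3600 mm.
Top and bottom landings: 2 × 2100 = 4200 mm.
Total = 35016 + 3600 + 4200 = 42816 mm.
= 42.82 m.

42.82 m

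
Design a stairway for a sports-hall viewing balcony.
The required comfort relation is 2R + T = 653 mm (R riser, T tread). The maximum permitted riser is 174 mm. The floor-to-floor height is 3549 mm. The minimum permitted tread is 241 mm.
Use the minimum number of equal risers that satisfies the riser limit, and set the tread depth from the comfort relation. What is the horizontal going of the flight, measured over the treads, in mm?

3549 / 174 = 20.397 → round up to 21 risers.
Riser R = 3549 / 21 = 169 mm, within the 174 mm limit.
T = 653 − 2·169 = 315 mm, which satisfies the 241 mm minimum.
21 risers give 20 treads; going = 20 × 315 = 6300 mm.

6300 mm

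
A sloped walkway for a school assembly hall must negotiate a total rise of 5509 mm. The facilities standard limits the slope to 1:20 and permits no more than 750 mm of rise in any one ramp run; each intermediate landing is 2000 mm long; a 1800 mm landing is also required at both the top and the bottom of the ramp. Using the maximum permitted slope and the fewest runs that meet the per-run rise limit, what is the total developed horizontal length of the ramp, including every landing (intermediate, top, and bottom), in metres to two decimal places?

127.78 m

⌈5509/750⌉ = 8 ramp runs. That means 7 intermediate landings.
Horizontal run for 5509 mm of rise at 1:20 is 5509 × 20 = 110180 mm.
7 intermediate landings contribute 7 × 2000 = 14000 mm.
Top and bottom landings: 2 × 1800 = 3600 mm.
Total = 110180 + 14000 + 3600 = 127780 mm.
= 127.78 m.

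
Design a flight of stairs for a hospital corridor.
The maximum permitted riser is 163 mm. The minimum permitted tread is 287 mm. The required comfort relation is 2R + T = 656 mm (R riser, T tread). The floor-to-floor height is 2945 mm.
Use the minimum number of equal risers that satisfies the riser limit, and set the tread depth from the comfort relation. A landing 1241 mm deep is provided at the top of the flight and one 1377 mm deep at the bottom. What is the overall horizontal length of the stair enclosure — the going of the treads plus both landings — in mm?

8846 mm

2945 / 163 = 18.067 → round up to 19 risers.
R = 2945 ÷ 19 = 155 mm.
From 2R + T = 656: T = 656 − 310 = 346 mm.
19 risers give 18 treads; going = 18 × 346 = 6228 mm.
Enclosure = 6228 + 1241 + 1377 = 8846 mm.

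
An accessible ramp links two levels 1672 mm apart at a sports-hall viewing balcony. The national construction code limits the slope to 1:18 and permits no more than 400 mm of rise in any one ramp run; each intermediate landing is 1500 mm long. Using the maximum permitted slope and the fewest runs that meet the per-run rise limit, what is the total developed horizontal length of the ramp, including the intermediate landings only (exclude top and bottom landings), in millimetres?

36096 mm

At most 400 each: 1672/400 = 4.18, giving 5 ramp runs. That means 4 intermediate landings.
Horizontal run for 1672 mm of rise at 1:18 is 1672 × 18 = 30096 mm.
Intermediate landings: 4 × 1500 = 6000 mm.
Total developed length = 30096 + 6000 = 36096 mm.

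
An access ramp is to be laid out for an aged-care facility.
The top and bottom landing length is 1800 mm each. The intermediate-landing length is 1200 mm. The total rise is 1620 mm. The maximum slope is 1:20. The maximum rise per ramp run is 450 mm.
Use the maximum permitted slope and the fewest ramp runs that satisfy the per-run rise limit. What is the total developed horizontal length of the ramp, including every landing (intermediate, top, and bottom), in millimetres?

1620 / 450 = 3.60, so 4 ramp runs are needed. That means 3 intermediate landings.
Ramp run (horizontal) at 1:20: 1620 × 20 = 32400 mm.
Intermediate landings: 3 × 1200 = 3600 mm.
Top and bottom landings: 2 × 1800 = 3600 mm.
Total = 32400 + 3600 + 3600 = 39600 mm.

39600 mm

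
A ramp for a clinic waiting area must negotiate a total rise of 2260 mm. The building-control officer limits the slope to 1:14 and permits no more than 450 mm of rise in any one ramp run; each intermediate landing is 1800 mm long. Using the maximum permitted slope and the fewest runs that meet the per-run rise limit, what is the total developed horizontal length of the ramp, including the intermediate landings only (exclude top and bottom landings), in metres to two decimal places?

40.64 m

2260 / 450 = 5.02, so 6 ramp runs are needed. That means 5 intermediate landings.
Ramp run (horizontal) at 1:14: 2260 × 14 = 31640 mm.
5 intermediate landings contribute 5 × 1800 = 9000 mm.
Total developed length = 31640 + 9000 = 40640 mm.
= 40.64 m.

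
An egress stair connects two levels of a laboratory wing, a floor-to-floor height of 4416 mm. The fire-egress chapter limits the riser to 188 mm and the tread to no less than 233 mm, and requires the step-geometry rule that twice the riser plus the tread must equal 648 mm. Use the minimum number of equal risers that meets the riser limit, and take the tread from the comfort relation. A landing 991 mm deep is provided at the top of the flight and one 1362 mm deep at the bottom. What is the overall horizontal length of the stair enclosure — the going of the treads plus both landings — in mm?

4416 / 188 = 23.49, so 24 risers are needed.
Riser R = 4416 / 24 = 184 mm, within the 188 mm limit.
Tread T = 648 − 2 × 184 = 280 mm (≥ 233 mm).
24 risers give 23 treads; going = 23 × 280 = 6440 mm.
Add landings: 6440 + 991 + 1362 = 8793 mm.

8793 mm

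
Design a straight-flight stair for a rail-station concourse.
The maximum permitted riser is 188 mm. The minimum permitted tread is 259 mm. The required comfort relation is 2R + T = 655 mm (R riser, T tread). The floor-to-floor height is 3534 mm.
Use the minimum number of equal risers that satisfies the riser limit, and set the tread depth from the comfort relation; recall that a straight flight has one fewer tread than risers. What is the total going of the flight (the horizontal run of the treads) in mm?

At most 188 each: 3534/188 = 18.80, giving 19 risers.
Each riser is 3534/19 = 186 mm (≤ 188 mm).
From 2R + T = 655: T = 655 − 372 = 283 mm.
Treads = 19 − 1 = 18; going = 18 × 283 = 5094 mm.

5094 mm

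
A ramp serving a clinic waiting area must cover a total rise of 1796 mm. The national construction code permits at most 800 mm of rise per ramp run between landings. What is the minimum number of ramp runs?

3 runs

⌈1796/800⌉ = 3 ramp runs.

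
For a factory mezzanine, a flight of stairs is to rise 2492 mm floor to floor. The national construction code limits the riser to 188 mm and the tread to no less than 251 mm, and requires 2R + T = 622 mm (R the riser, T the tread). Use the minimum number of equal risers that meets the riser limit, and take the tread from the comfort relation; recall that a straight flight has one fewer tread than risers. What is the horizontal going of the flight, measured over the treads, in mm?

3458 mm

At most 188 each: 2492/188 = 13.26, giving 14 risers.
R = 2492 ÷ 14 = 178 mm.
Tread T = 622 − 2 × 178 = 266 mm (≥ 251 mm).
14 risers give 13 treads; going = 13 × 266 = 3458 mm.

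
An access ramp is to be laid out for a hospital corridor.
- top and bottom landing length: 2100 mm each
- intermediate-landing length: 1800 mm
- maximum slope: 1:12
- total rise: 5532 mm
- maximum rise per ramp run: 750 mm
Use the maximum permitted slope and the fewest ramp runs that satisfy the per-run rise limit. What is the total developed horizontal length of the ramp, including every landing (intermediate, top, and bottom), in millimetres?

83184 mm

5532 / 750 = 7.376 → round up to 8 ramp runs. That means 7 intermediate landings.
Horizontal run for 5532 mm of rise at 1:12 is 5532 × 12 = 66384 mm.
Intermediate landings: 7 × 1800 = 12600 mm.
Top and bottom landings: 2 × 2100 = 4200 mm.
Total = 66384 + 12600 + 4200 = 83184 mm.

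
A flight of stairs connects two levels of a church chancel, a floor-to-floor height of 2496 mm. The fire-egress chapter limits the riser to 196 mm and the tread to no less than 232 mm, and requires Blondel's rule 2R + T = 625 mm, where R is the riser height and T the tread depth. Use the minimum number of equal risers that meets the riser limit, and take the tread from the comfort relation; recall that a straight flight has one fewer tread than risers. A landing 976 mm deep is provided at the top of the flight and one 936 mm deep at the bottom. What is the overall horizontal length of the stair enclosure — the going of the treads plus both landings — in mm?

At most 196 each: 2496/196 = 12.73, giving 13 risers.
Riser R = 2496 / 13 = 192 mm, within the 196 mm limit.
Tread T = 625 − 2 × 192 = 241 mm (≥ 232 mm).
Going = (13 − 1) × 241 = 2892 mm.
Add landings: 2892 + 976 + 936 = 4804 mm.

4804 mm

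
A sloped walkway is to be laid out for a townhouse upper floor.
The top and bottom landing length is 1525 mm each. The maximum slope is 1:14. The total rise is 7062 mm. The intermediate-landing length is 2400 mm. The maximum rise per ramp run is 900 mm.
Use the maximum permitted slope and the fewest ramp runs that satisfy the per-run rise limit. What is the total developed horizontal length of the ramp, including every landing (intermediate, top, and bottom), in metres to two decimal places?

118.72 m

7062 / 900 = 7.85, so 8 ramp runs are needed. That means 7 intermediate landings.
Ramp run (horizontal) at 1:14: 7062 × 14 = 98868 mm.
Intermediate landings: 7 × 2400 = 16800 mm.
Top and bottom landings: 2 × 1525 = 3050 mm.
Total = 98868 + 16800 + 3050 = 118718 mm.
= 118.72 m.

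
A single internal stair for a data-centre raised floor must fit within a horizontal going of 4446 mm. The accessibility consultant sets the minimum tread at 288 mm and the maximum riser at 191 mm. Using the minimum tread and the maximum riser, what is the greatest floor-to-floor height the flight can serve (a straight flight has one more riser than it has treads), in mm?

Treads that fit: ⌊4446 / 288⌋ = 15.
Risers = treads + 1 = 16.
Maximum height = 16 × 191 = 3056 mm.

3056 mm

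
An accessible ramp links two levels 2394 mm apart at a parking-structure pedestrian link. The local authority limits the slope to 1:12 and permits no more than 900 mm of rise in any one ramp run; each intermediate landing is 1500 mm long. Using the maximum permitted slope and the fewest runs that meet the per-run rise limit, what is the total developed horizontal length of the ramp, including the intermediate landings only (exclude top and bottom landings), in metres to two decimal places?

2394 / 900 = 2.660 → round up to 3 ramp runs. That means 2 intermediate landings.
Horizontal run for 2394 mm of rise at 1:12 is 2394 × 12 = 28728 mm.
2 intermediate landings contribute 2 × 1500 = 3000 mm.
Total developed length = 28728 + 3000 = 31728 mm.
= 31.73 m.

31.73 m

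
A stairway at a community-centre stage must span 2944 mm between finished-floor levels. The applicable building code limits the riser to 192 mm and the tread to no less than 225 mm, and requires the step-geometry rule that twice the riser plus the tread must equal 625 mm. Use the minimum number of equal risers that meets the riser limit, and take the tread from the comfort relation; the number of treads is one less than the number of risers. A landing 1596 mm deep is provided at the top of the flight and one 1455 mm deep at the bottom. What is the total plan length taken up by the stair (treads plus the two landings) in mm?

6906 mm

2944 / 192 = 15.33, so 16 risers are needed.
Riser R = 2944 / 16 = 184 mm, within the 192 mm limit.
T = 625 − 2·184 = 257 mm, which satisfies the 225 mm minimum.
Treads = 16 − 1 = 15; going = 15 × 257 = 3855 mm.
Add landings: 3855 + 1596 + 1455 = 6906 mm.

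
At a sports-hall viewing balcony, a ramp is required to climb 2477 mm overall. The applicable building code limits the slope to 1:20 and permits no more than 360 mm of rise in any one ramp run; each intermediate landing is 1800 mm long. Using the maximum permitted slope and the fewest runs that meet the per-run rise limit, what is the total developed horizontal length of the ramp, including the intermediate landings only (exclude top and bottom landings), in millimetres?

60340 mm

2477 / 360 = 6.88, so 7 ramp runs are needed. That means 6 intermediate landings.
Horizontal run for 2477 mm of rise at 1:20 is 2477 × 20 = 49540 mm.
Intermediate landings: 6 × 1800 = 10800 mm.
Total developed length = 49540 + 10800 = 60340 mm.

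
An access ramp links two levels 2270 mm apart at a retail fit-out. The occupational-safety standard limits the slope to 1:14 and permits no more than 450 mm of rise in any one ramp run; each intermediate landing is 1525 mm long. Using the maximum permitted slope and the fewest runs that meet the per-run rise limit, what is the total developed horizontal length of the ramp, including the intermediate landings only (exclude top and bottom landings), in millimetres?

39405 mm

2270 / 450 = 5.044 → round up to 6 ramp runs. That means 5 intermediate landings.
Ramp run (horizontal) at 1:14: 2270 × 14 = 31780 mm.
5 intermediate landings contribute 5 × 1525 = 7625 mm.
Developed length = 31780 + 7625 = 39405 mm.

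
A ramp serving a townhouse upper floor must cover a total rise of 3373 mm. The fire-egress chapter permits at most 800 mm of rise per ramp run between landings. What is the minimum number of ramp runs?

5 runs

3373 / 800 = 4.22, so 5 ramp runs are needed.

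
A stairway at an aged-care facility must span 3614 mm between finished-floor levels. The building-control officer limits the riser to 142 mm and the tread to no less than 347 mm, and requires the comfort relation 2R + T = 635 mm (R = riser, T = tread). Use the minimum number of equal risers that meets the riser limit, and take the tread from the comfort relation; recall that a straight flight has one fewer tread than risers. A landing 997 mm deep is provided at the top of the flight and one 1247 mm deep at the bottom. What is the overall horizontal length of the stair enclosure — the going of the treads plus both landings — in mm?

11169 mm

⌈3614/142⌉ = 26 risers.
R = 3614 ÷ 26 = 139 mm.
T = 635 − 2·139 = 357 mm, which satisfies the 347 mm minimum.
26 risers give 25 treads; going = 25 × 357 = 8925 mm.
Enclosure = 8925 + 997 + 1247 = 11169 mm.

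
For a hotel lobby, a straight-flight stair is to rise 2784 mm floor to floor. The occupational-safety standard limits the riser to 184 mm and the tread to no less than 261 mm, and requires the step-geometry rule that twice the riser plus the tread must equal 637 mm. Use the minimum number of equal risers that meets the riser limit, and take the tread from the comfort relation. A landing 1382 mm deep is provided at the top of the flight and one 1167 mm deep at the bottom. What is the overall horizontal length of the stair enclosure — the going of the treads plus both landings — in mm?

6884 mm

⌈2784/184⌉ = 16 risers.
R = 2784 ÷ 16 = 174 mm.
Tread T = 637 − 2 × 174 = 289 mm (≥ 261 mm).
Treads = 16 − 1 = 15; going = 15 × 289 = 4335 mm.
Add landings: 4335 + 1382 + 1167 = 6884 mm.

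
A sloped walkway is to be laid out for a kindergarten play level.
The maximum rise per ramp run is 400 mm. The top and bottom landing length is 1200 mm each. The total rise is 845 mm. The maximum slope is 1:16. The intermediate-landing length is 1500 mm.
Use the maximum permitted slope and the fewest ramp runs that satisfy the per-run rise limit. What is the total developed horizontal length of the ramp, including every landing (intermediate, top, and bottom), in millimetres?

At most 400 each: 845/400 = 2.11, giving 3 ramp runs. That means 2 intermediate landings.
Ramp run (horizontal) at 1:16: 845 × 16 = 13520 mm.
Intermediate landings: 2 × 1500 = 3000 mm.
Top and bottom landings: 2 × 1200 = 2400 mm.
Total = 13520 + 3000 + 2400 = 18920 mm.

18920 mm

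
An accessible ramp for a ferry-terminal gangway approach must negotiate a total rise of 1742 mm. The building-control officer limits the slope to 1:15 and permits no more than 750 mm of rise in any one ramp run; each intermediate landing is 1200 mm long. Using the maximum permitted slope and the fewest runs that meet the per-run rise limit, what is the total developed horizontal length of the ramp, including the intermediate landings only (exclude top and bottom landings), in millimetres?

1742 / 750 = 2.323 → round up to 3 ramp runs. That means 2 intermediate landings.
Ramp run (horizontal) at 1:15: 1742 × 15 = 26130 mm.
2 intermediate landings contribute 2 × 1200 = 2400 mm.
Developed length = 26130 + 2400 = 28530 mm.

28530 mm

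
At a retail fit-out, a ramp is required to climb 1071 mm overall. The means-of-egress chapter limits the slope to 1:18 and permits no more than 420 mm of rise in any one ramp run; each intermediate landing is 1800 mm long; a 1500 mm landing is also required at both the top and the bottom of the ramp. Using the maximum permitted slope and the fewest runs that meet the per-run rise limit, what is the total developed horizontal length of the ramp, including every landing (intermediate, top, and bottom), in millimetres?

1071 / 420 = 2.55, so 3 ramp runs are needed. That means 2 intermediate landings.
Horizontal run for 1071 mm of rise at 1:18 is 1071 × 18 = 19278 mm.
2 intermediate landings contribute 2 × 1800 = 3600 mm.
Top and bottom landings: 2 × 1500 = 3000 mm.
Total = 19278 + 3600 + 3000 = 25878 mm.

25878 mm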